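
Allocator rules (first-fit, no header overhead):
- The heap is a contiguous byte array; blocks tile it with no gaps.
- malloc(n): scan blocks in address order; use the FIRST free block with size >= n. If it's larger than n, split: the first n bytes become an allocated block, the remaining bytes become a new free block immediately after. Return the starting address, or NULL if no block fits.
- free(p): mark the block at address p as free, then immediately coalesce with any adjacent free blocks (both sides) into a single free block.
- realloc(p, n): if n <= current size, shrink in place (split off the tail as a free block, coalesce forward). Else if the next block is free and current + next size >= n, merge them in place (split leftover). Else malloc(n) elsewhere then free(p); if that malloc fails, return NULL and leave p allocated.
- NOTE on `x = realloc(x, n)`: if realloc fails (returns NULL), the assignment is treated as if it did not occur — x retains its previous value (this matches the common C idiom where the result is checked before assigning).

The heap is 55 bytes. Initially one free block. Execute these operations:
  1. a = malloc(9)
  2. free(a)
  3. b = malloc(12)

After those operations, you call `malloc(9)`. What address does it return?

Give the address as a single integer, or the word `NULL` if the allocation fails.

Op 1: a = malloc(9) -> a = 0; heap: [0-8 ALLOC][9-54 FREE]
Op 2: free(a) -> (freed a); heap: [0-54 FREE]
Op 3: b = malloc(12) -> b = 0; heap: [0-11 ALLOC][12-54 FREE]
malloc(9): first-fit scan over [0-11 ALLOC][12-54 FREE] -> 12

Answer: 12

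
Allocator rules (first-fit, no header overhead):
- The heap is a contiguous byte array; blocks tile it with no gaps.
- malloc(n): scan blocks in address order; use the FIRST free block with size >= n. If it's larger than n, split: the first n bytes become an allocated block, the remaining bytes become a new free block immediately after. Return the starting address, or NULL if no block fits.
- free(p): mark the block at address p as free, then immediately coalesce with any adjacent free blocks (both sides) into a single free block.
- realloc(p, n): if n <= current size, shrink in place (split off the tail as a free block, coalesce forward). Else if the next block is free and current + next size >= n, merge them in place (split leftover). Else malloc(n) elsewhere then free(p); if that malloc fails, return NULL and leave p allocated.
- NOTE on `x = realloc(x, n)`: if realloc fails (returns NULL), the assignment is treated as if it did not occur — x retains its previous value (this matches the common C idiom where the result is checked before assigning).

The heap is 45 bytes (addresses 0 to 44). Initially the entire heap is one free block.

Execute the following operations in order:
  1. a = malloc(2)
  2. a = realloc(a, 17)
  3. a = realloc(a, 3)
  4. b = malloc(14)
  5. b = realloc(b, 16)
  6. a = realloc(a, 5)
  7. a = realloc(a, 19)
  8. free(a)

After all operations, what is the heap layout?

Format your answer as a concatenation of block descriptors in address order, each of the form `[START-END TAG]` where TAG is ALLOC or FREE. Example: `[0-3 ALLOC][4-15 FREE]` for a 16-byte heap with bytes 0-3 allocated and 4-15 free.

Op 1: a = malloc(2) -> a = 0; heap: [0-1 ALLOC][2-44 FREE]
Op 2: a = realloc(a, 17) -> a = 0; heap: [0-16 ALLOC][17-44 FREE]
Op 3: a = realloc(a, 3) -> a = 0; heap: [0-2 ALLOC][3-44 FREE]
Op 4: b = malloc(14) -> b = 3; heap: [0-2 ALLOC][3-16 ALLOC][17-44 FREE]
Op 5: b = realloc(b, 16) -> b = 3; heap: [0-2 ALLOC][3-18 ALLOC][19-44 FREE]
Op 6: a = realloc(a, 5) -> a = 19; heap: [0-2 FREE][3-18 ALLOC][19-23 ALLOC][24-44 FREE]
Op 7: a = realloc(a, 19) -> a = 19; heap: [0-2 FREE][3-18 ALLOC][19-37 ALLOC][38-44 FREE]
Op 8: free(a) -> (freed a); heap: [0-2 FREE][3-18 ALLOC][19-44 FREE]

Answer: [0-2 FREE][3-18 ALLOC][19-44 FREE]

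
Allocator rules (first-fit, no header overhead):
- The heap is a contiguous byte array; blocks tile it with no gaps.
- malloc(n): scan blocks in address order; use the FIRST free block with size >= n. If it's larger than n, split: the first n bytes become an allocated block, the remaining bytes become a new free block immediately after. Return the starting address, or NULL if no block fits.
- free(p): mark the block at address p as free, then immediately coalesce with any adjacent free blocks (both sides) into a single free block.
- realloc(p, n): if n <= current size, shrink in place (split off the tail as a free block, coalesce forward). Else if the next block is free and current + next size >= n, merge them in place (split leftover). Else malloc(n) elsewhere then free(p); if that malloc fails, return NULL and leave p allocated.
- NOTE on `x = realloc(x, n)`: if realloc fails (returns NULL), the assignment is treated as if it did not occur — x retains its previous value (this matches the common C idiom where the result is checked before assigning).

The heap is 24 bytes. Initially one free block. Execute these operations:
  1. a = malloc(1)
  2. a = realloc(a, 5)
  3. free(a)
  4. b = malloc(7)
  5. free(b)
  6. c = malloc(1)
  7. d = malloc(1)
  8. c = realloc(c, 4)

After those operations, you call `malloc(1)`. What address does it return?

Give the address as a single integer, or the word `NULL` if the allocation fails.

Op 1: a = malloc(1) -> a = 0; heap: [0-0 ALLOC][1-23 FREE]
Op 2: a = realloc(a, 5) -> a = 0; heap: [0-4 ALLOC][5-23 FREE]
Op 3: free(a) -> (freed a); heap: [0-23 FREE]
Op 4: b = malloc(7) -> b = 0; heap: [0-6 ALLOC][7-23 FREE]
Op 5: free(b) -> (freed b); heap: [0-23 FREE]
Op 6: c = malloc(1) -> c = 0; heap: [0-0 ALLOC][1-23 FREE]
Op 7: d = malloc(1) -> d = 1; heap: [0-0 ALLOC][1-1 ALLOC][2-23 FREE]
Op 8: c = realloc(c, 4) -> c = 2; heap: [0-0 FREE][1-1 ALLOC][2-5 ALLOC][6-23 FREE]
malloc(1): first-fit scan over [0-0 FREE][1-1 ALLOC][2-5 ALLOC][6-23 FREE] -> 0

Answer: 0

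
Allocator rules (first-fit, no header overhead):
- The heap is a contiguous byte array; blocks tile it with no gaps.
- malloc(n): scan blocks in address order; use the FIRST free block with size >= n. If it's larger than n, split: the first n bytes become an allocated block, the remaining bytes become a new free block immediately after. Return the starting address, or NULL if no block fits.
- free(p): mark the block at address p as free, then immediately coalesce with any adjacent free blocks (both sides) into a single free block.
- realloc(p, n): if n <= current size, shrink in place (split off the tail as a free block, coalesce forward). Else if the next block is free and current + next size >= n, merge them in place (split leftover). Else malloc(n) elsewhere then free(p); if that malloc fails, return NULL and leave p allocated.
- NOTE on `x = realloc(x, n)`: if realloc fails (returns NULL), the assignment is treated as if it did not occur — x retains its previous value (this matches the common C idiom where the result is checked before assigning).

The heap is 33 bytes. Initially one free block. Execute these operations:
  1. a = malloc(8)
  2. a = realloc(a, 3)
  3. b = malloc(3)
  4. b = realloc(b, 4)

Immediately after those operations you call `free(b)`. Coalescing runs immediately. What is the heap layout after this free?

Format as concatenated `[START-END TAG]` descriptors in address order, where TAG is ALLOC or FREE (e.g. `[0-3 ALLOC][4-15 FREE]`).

Op 1: a = malloc(8) -> a = 0; heap: [0-7 ALLOC][8-32 FREE]
Op 2: a = realloc(a, 3) -> a = 0; heap: [0-2 ALLOC][3-32 FREE]
Op 3: b = malloc(3) -> b = 3; heap: [0-2 ALLOC][3-5 ALLOC][6-32 FREE]
Op 4: b = realloc(b, 4) -> b = 3; heap: [0-2 ALLOC][3-6 ALLOC][7-32 FREE]
free(b): b = 3 -> block [3-6 ALLOC]; mark free, coalesce with adjacent free neighbors -> [0-2 ALLOC][3-32 FREE]

Answer: [0-2 ALLOC][3-32 FREE]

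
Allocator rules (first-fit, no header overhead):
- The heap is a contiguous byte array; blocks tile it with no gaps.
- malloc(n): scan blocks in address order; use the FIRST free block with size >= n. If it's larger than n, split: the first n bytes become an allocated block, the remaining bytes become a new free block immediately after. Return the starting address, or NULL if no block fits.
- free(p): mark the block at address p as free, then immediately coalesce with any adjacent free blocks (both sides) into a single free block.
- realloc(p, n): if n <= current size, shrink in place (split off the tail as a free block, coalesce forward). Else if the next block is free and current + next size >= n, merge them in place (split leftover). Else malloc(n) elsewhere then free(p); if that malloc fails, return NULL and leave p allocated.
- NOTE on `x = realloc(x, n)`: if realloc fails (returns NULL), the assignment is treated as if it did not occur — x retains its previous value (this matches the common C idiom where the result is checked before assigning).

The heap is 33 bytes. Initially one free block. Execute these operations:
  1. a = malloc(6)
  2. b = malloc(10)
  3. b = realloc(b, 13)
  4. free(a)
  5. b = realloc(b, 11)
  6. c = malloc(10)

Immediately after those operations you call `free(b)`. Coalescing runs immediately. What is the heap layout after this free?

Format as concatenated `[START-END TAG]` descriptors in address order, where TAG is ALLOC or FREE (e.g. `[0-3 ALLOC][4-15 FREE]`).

Answer: [0-16 FREE][17-26 ALLOC][27-32 FREE]

Derivation:
Op 1: a = malloc(6) -> a = 0; heap: [0-5 ALLOC][6-32 FREE]
Op 2: b = malloc(10) -> b = 6; heap: [0-5 ALLOC][6-15 ALLOC][16-32 FREE]
Op 3: b = realloc(b, 13) -> b = 6; heap: [0-5 ALLOC][6-18 ALLOC][19-32 FREE]
Op 4: free(a) -> (freed a); heap: [0-5 FREE][6-18 ALLOC][19-32 FREE]
Op 5: b = realloc(b, 11) -> b = 6; heap: [0-5 FREE][6-16 ALLOC][17-32 FREE]
Op 6: c = malloc(10) -> c = 17; heap: [0-5 FREE][6-16 ALLOC][17-26 ALLOC][27-32 FREE]
free(b): b = 6 -> block [6-16 ALLOC]; mark free, coalesce with adjacent free neighbors -> [0-16 FREE][17-26 ALLOC][27-32 FREE]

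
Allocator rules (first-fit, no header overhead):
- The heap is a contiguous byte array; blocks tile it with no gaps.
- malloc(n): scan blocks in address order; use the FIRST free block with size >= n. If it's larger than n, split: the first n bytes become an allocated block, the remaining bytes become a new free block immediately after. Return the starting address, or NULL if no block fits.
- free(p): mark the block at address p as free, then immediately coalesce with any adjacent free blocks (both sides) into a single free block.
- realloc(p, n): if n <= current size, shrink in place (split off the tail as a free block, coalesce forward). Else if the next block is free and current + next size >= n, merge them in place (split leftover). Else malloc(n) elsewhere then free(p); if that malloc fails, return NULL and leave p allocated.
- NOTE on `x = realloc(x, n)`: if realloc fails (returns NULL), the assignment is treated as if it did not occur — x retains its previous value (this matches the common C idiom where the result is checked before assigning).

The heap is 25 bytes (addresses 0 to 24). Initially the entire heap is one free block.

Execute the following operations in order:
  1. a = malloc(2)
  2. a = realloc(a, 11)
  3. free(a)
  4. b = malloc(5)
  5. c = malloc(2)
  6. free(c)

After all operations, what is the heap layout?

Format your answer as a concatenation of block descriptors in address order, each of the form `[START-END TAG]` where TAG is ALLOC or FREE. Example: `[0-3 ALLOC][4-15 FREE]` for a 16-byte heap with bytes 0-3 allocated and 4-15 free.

Op 1: a = malloc(2) -> a = 0; heap: [0-1 ALLOC][2-24 FREE]
Op 2: a = realloc(a, 11) -> a = 0; heap: [0-10 ALLOC][11-24 FREE]
Op 3: free(a) -> (freed a); heap: [0-24 FREE]
Op 4: b = malloc(5) -> b = 0; heap: [0-4 ALLOC][5-24 FREE]
Op 5: c = malloc(2) -> c = 5; heap: [0-4 ALLOC][5-6 ALLOC][7-24 FREE]
Op 6: free(c) -> (freed c); heap: [0-4 ALLOC][5-24 FREE]

Answer: [0-4 ALLOC][5-24 FREE]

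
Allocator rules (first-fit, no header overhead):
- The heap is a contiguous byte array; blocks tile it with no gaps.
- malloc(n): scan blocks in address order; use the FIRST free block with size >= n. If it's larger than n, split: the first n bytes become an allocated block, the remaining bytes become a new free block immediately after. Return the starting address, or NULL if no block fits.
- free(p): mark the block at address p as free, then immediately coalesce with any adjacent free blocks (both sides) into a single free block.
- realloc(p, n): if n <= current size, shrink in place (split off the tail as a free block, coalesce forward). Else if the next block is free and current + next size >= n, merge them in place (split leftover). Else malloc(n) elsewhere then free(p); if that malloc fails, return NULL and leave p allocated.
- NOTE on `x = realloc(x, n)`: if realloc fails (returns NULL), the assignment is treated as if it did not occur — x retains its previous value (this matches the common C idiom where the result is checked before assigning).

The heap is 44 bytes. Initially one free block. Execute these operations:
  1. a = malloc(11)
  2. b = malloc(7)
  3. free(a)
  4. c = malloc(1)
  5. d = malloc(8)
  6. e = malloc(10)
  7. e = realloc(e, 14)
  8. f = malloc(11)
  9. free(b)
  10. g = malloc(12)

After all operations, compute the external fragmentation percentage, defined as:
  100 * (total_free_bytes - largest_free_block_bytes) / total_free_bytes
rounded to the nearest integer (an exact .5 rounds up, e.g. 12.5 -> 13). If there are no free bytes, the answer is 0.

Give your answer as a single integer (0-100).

Answer: 10

Derivation:
Op 1: a = malloc(11) -> a = 0; heap: [0-10 ALLOC][11-43 FREE]
Op 2: b = malloc(7) -> b = 11; heap: [0-10 ALLOC][11-17 ALLOC][18-43 FREE]
Op 3: free(a) -> (freed a); heap: [0-10 FREE][11-17 ALLOC][18-43 FREE]
Op 4: c = malloc(1) -> c = 0; heap: [0-0 ALLOC][1-10 FREE][11-17 ALLOC][18-43 FREE]
Op 5: d = malloc(8) -> d = 1; heap: [0-0 ALLOC][1-8 ALLOC][9-10 FREE][11-17 ALLOC][18-43 FREE]
Op 6: e = malloc(10) -> e = 18; heap: [0-0 ALLOC][1-8 ALLOC][9-10 FREE][11-17 ALLOC][18-27 ALLOC][28-43 FREE]
Op 7: e = realloc(e, 14) -> e = 18; heap: [0-0 ALLOC][1-8 ALLOC][9-10 FREE][11-17 ALLOC][18-31 ALLOC][32-43 FREE]
Op 8: f = malloc(11) -> f = 32; heap: [0-0 ALLOC][1-8 ALLOC][9-10 FREE][11-17 ALLOC][18-31 ALLOC][32-42 ALLOC][43-43 FREE]
Op 9: free(b) -> (freed b); heap: [0-0 ALLOC][1-8 ALLOC][9-17 FREE][18-31 ALLOC][32-42 ALLOC][43-43 FREE]
Op 10: g = malloc(12) -> g = NULL; heap: [0-0 ALLOC][1-8 ALLOC][9-17 FREE][18-31 ALLOC][32-42 ALLOC][43-43 FREE]
Free blocks: [9 1] total_free=10 largest=9 -> 100*(10-9)/10 = 100/10 = 10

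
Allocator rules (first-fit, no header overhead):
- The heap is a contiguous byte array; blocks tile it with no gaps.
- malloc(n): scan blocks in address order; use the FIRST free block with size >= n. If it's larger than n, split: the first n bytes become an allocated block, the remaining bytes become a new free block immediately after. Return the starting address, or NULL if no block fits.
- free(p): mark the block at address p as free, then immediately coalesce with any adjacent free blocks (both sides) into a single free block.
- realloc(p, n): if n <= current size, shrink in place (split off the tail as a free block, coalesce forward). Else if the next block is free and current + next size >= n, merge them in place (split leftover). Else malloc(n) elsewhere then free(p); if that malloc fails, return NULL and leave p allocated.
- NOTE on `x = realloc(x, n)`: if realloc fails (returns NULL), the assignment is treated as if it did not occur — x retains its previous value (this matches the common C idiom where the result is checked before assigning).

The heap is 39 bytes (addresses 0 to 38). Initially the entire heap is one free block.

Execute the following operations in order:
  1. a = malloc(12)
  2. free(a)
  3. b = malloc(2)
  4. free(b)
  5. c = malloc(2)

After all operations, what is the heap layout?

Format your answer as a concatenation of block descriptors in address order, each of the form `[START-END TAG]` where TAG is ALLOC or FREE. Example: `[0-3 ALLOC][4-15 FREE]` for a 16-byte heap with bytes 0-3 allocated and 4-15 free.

Op 1: a = malloc(12) -> a = 0; heap: [0-11 ALLOC][12-38 FREE]
Op 2: free(a) -> (freed a); heap: [0-38 FREE]
Op 3: b = malloc(2) -> b = 0; heap: [0-1 ALLOC][2-38 FREE]
Op 4: free(b) -> (freed b); heap: [0-38 FREE]
Op 5: c = malloc(2) -> c = 0; heap: [0-1 ALLOC][2-38 FREE]

Answer: [0-1 ALLOC][2-38 FREE]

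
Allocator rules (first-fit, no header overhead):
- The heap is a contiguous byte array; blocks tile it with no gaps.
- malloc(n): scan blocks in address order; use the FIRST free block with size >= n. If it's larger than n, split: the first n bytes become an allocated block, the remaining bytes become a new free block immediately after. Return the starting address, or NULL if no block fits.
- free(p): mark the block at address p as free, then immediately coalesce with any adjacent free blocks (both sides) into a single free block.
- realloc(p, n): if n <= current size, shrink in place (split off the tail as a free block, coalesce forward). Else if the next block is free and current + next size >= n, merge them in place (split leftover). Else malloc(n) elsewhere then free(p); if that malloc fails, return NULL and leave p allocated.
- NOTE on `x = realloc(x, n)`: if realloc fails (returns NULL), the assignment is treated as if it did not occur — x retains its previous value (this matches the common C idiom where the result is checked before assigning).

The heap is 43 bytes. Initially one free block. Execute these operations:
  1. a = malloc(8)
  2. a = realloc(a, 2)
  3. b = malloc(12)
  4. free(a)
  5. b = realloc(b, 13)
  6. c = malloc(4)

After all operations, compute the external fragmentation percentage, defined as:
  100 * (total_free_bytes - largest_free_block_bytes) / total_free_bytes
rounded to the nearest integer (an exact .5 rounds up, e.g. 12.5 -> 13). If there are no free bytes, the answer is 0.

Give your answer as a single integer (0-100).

Op 1: a = malloc(8) -> a = 0; heap: [0-7 ALLOC][8-42 FREE]
Op 2: a = realloc(a, 2) -> a = 0; heap: [0-1 ALLOC][2-42 FREE]
Op 3: b = malloc(12) -> b = 2; heap: [0-1 ALLOC][2-13 ALLOC][14-42 FREE]
Op 4: free(a) -> (freed a); heap: [0-1 FREE][2-13 ALLOC][14-42 FREE]
Op 5: b = realloc(b, 13) -> b = 2; heap: [0-1 FREE][2-14 ALLOC][15-42 FREE]
Op 6: c = malloc(4) -> c = 15; heap: [0-1 FREE][2-14 ALLOC][15-18 ALLOC][19-42 FREE]
Free blocks: [2 24] total_free=26 largest=24 -> 100*(26-24)/26 = 200/26 ≈ 7.692 -> rounds to 8

Answer: 8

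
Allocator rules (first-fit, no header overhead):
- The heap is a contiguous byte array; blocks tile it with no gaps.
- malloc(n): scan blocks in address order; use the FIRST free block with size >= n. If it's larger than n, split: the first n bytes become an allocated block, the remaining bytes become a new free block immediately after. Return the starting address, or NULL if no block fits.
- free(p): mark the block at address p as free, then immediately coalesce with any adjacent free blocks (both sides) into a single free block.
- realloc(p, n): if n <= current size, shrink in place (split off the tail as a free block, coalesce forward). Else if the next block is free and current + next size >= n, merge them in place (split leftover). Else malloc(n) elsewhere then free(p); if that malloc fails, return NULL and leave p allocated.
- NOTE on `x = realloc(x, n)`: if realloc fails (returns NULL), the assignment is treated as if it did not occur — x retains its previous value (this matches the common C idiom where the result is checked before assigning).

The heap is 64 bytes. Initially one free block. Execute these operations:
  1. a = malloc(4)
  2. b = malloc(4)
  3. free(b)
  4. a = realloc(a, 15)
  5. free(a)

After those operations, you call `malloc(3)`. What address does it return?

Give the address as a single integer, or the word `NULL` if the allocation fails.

Answer: 0

Derivation:
Op 1: a = malloc(4) -> a = 0; heap: [0-3 ALLOC][4-63 FREE]
Op 2: b = malloc(4) -> b = 4; heap: [0-3 ALLOC][4-7 ALLOC][8-63 FREE]
Op 3: free(b) -> (freed b); heap: [0-3 ALLOC][4-63 FREE]
Op 4: a = realloc(a, 15) -> a = 0; heap: [0-14 ALLOC][15-63 FREE]
Op 5: free(a) -> (freed a); heap: [0-63 FREE]
malloc(3): first-fit scan over [0-63 FREE] -> 0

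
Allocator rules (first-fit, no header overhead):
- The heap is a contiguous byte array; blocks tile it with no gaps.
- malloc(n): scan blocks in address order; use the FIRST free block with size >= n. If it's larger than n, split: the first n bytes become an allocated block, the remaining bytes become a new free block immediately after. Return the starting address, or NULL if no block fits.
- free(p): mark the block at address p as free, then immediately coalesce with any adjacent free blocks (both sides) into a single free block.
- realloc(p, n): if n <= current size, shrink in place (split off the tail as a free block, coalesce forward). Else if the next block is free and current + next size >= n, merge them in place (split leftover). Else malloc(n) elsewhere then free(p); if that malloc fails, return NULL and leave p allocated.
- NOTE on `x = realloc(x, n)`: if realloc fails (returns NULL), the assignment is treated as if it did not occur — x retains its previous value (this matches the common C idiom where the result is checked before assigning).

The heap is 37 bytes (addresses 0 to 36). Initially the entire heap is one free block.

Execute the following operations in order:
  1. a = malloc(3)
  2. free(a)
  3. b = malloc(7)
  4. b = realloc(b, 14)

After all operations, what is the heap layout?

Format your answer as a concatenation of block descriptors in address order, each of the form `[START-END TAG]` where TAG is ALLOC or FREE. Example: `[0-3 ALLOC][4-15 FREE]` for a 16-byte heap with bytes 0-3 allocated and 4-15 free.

Op 1: a = malloc(3) -> a = 0; heap: [0-2 ALLOC][3-36 FREE]
Op 2: free(a) -> (freed a); heap: [0-36 FREE]
Op 3: b = malloc(7) -> b = 0; heap: [0-6 ALLOC][7-36 FREE]
Op 4: b = realloc(b, 14) -> b = 0; heap: [0-13 ALLOC][14-36 FREE]

Answer: [0-13 ALLOC][14-36 FREE]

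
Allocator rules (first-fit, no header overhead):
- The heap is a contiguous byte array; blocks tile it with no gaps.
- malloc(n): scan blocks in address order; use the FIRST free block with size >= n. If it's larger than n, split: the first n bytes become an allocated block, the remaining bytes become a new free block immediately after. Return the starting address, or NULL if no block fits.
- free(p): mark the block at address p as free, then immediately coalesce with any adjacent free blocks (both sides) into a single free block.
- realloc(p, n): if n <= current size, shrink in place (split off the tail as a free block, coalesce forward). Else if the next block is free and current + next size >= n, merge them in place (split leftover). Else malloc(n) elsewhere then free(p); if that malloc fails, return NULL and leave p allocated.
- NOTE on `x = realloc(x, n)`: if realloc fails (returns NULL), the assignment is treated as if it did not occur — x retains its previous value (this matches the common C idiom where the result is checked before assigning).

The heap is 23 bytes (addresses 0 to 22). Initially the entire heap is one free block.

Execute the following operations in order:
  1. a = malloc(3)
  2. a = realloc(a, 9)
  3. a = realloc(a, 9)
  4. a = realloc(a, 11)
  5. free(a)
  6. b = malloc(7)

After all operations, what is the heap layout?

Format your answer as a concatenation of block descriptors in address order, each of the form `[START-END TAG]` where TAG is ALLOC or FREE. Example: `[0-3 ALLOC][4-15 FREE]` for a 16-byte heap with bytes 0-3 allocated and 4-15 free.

Op 1: a = malloc(3) -> a = 0; heap: [0-2 ALLOC][3-22 FREE]
Op 2: a = realloc(a, 9) -> a = 0; heap: [0-8 ALLOC][9-22 FREE]
Op 3: a = realloc(a, 9) -> a = 0; heap: [0-8 ALLOC][9-22 FREE]
Op 4: a = realloc(a, 11) -> a = 0; heap: [0-10 ALLOC][11-22 FREE]
Op 5: free(a) -> (freed a); heap: [0-22 FREE]
Op 6: b = malloc(7) -> b = 0; heap: [0-6 ALLOC][7-22 FREE]

Answer: [0-6 ALLOC][7-22 FREE]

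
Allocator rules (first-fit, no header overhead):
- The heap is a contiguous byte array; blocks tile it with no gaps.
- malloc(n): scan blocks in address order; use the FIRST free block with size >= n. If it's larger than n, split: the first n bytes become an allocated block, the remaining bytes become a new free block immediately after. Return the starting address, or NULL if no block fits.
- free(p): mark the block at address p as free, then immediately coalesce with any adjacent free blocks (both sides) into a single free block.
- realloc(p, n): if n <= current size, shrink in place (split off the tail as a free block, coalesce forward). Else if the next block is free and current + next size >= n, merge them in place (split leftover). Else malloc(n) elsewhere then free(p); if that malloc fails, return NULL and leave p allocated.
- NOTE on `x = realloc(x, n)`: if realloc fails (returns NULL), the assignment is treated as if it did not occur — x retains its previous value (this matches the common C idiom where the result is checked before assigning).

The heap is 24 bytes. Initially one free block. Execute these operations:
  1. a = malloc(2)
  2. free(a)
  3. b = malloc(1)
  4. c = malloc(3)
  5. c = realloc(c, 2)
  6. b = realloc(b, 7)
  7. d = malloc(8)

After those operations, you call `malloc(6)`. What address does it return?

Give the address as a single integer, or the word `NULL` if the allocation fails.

Answer: 18

Derivation:
Op 1: a = malloc(2) -> a = 0; heap: [0-1 ALLOC][2-23 FREE]
Op 2: free(a) -> (freed a); heap: [0-23 FREE]
Op 3: b = malloc(1) -> b = 0; heap: [0-0 ALLOC][1-23 FREE]
Op 4: c = malloc(3) -> c = 1; heap: [0-0 ALLOC][1-3 ALLOC][4-23 FREE]
Op 5: c = realloc(c, 2) -> c = 1; heap: [0-0 ALLOC][1-2 ALLOC][3-23 FREE]
Op 6: b = realloc(b, 7) -> b = 3; heap: [0-0 FREE][1-2 ALLOC][3-9 ALLOC][10-23 FREE]
Op 7: d = malloc(8) -> d = 10; heap: [0-0 FREE][1-2 ALLOC][3-9 ALLOC][10-17 ALLOC][18-23 FREE]
malloc(6): first-fit scan over [0-0 FREE][1-2 ALLOC][3-9 ALLOC][10-17 ALLOC][18-23 FREE] -> 18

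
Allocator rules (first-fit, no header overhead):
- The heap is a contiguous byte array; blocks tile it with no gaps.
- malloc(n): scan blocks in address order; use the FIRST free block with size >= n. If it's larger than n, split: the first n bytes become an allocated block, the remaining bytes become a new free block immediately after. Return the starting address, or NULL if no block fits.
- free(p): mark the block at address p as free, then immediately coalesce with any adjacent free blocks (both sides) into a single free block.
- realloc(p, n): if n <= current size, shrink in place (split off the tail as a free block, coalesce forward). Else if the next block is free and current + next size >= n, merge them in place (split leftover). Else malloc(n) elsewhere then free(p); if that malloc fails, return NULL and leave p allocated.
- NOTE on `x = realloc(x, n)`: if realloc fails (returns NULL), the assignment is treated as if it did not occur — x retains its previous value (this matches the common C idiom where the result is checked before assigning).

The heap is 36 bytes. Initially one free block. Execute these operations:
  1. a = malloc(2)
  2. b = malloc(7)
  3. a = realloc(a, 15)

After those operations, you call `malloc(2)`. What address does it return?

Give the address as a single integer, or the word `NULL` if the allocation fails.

Answer: 0

Derivation:
Op 1: a = malloc(2) -> a = 0; heap: [0-1 ALLOC][2-35 FREE]
Op 2: b = malloc(7) -> b = 2; heap: [0-1 ALLOC][2-8 ALLOC][9-35 FREE]
Op 3: a = realloc(a, 15) -> a = 9; heap: [0-1 FREE][2-8 ALLOC][9-23 ALLOC][24-35 FREE]
malloc(2): first-fit scan over [0-1 FREE][2-8 ALLOC][9-23 ALLOC][24-35 FREE] -> 0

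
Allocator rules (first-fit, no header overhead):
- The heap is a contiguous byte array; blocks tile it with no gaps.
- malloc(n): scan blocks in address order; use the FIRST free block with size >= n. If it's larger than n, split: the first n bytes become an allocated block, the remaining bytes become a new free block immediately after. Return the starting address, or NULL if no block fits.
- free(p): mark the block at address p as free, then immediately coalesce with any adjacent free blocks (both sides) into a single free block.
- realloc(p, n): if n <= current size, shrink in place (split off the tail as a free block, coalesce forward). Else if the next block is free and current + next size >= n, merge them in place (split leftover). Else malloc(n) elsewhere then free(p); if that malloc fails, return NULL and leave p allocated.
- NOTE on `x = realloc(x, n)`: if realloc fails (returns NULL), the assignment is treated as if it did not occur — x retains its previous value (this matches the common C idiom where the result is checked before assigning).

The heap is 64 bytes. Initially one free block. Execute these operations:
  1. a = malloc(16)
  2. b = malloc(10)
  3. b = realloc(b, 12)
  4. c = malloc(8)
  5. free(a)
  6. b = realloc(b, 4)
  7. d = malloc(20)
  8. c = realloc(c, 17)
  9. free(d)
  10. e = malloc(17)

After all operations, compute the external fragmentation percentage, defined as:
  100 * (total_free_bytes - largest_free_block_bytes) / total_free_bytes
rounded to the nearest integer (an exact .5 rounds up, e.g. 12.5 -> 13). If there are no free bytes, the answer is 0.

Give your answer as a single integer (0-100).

Answer: 54

Derivation:
Op 1: a = malloc(16) -> a = 0; heap: [0-15 ALLOC][16-63 FREE]
Op 2: b = malloc(10) -> b = 16; heap: [0-15 ALLOC][16-25 ALLOC][26-63 FREE]
Op 3: b = realloc(b, 12) -> b = 16; heap: [0-15 ALLOC][16-27 ALLOC][28-63 FREE]
Op 4: c = malloc(8) -> c = 28; heap: [0-15 ALLOC][16-27 ALLOC][28-35 ALLOC][36-63 FREE]
Op 5: free(a) -> (freed a); heap: [0-15 FREE][16-27 ALLOC][28-35 ALLOC][36-63 FREE]
Op 6: b = realloc(b, 4) -> b = 16; heap: [0-15 FREE][16-19 ALLOC][20-27 FREE][28-35 ALLOC][36-63 FREE]
Op 7: d = malloc(20) -> d = 36; heap: [0-15 FREE][16-19 ALLOC][20-27 FREE][28-35 ALLOC][36-55 ALLOC][56-63 FREE]
Op 8: c = realloc(c, 17) -> NULL (c unchanged); heap: [0-15 FREE][16-19 ALLOC][20-27 FREE][28-35 ALLOC][36-55 ALLOC][56-63 FREE]
Op 9: free(d) -> (freed d); heap: [0-15 FREE][16-19 ALLOC][20-27 FREE][28-35 ALLOC][36-63 FREE]
Op 10: e = malloc(17) -> e = 36; heap: [0-15 FREE][16-19 ALLOC][20-27 FREE][28-35 ALLOC][36-52 ALLOC][53-63 FREE]
Free blocks: [16 8 11] total_free=35 largest=16 -> 100*(35-16)/35 = 1900/35 ≈ 54.286 -> rounds to 54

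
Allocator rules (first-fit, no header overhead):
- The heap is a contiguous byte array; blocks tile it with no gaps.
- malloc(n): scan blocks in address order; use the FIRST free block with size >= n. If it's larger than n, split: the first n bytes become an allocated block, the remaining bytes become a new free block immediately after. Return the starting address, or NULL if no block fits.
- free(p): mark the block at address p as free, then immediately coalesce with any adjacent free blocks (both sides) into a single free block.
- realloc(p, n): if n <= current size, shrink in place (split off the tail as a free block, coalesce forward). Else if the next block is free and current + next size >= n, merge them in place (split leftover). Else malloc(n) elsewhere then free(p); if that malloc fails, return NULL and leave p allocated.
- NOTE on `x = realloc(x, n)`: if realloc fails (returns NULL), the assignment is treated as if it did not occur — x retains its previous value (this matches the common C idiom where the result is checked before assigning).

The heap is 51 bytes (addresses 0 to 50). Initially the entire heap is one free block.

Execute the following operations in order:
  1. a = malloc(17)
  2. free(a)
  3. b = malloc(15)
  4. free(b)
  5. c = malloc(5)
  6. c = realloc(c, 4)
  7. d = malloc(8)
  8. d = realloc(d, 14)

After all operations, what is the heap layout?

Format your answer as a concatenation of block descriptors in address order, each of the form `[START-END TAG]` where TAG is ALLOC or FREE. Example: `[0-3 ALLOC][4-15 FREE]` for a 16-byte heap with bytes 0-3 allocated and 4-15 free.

Op 1: a = malloc(17) -> a = 0; heap: [0-16 ALLOC][17-50 FREE]
Op 2: free(a) -> (freed a); heap: [0-50 FREE]
Op 3: b = malloc(15) -> b = 0; heap: [0-14 ALLOC][15-50 FREE]
Op 4: free(b) -> (freed b); heap: [0-50 FREE]
Op 5: c = malloc(5) -> c = 0; heap: [0-4 ALLOC][5-50 FREE]
Op 6: c = realloc(c, 4) -> c = 0; heap: [0-3 ALLOC][4-50 FREE]
Op 7: d = malloc(8) -> d = 4; heap: [0-3 ALLOC][4-11 ALLOC][12-50 FREE]
Op 8: d = realloc(d, 14) -> d = 4; heap: [0-3 ALLOC][4-17 ALLOC][18-50 FREE]

Answer: [0-3 ALLOC][4-17 ALLOC][18-50 FREE]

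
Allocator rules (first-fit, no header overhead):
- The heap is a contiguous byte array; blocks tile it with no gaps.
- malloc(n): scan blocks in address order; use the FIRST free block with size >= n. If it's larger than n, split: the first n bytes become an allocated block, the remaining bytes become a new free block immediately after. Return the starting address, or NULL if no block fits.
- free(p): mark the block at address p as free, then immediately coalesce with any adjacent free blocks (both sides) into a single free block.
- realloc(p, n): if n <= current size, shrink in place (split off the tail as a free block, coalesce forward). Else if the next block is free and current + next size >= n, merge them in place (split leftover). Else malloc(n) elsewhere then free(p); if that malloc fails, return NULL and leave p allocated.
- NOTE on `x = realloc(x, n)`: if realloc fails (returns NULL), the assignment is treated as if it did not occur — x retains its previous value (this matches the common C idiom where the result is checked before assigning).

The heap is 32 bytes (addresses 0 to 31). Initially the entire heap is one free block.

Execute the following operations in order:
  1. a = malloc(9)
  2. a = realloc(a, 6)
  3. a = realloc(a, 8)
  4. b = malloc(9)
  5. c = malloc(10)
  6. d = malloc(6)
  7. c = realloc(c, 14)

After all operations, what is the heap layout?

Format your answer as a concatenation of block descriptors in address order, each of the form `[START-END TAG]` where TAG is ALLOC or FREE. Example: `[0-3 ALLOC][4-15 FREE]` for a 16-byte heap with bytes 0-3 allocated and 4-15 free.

Op 1: a = malloc(9) -> a = 0; heap: [0-8 ALLOC][9-31 FREE]
Op 2: a = realloc(a, 6) -> a = 0; heap: [0-5 ALLOC][6-31 FREE]
Op 3: a = realloc(a, 8) -> a = 0; heap: [0-7 ALLOC][8-31 FREE]
Op 4: b = malloc(9) -> b = 8; heap: [0-7 ALLOC][8-16 ALLOC][17-31 FREE]
Op 5: c = malloc(10) -> c = 17; heap: [0-7 ALLOC][8-16 ALLOC][17-26 ALLOC][27-31 FREE]
Op 6: d = malloc(6) -> d = NULL; heap: [0-7 ALLOC][8-16 ALLOC][17-26 ALLOC][27-31 FREE]
Op 7: c = realloc(c, 14) -> c = 17; heap: [0-7 ALLOC][8-16 ALLOC][17-30 ALLOC][31-31 FREE]

Answer: [0-7 ALLOC][8-16 ALLOC][17-30 ALLOC][31-31 FREE]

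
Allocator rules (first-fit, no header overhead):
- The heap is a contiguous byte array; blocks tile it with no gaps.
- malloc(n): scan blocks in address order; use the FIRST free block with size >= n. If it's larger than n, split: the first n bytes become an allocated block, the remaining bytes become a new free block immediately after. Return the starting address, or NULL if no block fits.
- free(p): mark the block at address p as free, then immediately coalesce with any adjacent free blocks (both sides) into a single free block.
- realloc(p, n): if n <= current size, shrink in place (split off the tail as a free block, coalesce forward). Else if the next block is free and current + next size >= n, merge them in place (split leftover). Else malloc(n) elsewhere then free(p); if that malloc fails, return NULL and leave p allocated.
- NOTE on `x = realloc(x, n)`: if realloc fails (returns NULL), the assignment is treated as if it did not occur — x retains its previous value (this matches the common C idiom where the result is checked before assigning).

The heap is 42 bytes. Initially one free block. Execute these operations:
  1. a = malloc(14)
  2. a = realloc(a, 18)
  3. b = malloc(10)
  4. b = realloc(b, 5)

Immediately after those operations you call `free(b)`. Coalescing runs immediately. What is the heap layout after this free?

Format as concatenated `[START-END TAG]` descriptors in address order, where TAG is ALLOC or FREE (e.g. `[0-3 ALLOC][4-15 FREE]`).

Op 1: a = malloc(14) -> a = 0; heap: [0-13 ALLOC][14-41 FREE]
Op 2: a = realloc(a, 18) -> a = 0; heap: [0-17 ALLOC][18-41 FREE]
Op 3: b = malloc(10) -> b = 18; heap: [0-17 ALLOC][18-27 ALLOC][28-41 FREE]
Op 4: b = realloc(b, 5) -> b = 18; heap: [0-17 ALLOC][18-22 ALLOC][23-41 FREE]
free(b): b = 18 -> block [18-22 ALLOC]; mark free, coalesce with adjacent free neighbors -> [0-17 ALLOC][18-41 FREE]

Answer: [0-17 ALLOC][18-41 FREE]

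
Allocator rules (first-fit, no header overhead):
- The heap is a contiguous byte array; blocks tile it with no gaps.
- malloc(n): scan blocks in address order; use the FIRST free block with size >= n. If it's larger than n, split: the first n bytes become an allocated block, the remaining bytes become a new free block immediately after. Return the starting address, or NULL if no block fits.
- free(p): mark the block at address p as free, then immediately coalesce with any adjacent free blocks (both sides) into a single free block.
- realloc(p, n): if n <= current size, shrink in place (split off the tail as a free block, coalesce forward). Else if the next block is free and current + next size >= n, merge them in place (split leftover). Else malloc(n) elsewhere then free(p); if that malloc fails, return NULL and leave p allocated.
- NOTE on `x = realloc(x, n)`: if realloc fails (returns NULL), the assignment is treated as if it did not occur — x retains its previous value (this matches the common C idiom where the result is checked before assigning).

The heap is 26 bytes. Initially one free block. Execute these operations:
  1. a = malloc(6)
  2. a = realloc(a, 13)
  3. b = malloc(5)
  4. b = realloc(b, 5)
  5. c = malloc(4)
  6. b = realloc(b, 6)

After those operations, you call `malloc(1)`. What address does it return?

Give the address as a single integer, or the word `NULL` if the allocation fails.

Answer: 22

Derivation:
Op 1: a = malloc(6) -> a = 0; heap: [0-5 ALLOC][6-25 FREE]
Op 2: a = realloc(a, 13) -> a = 0; heap: [0-12 ALLOC][13-25 FREE]
Op 3: b = malloc(5) -> b = 13; heap: [0-12 ALLOC][13-17 ALLOC][18-25 FREE]
Op 4: b = realloc(b, 5) -> b = 13; heap: [0-12 ALLOC][13-17 ALLOC][18-25 FREE]
Op 5: c = malloc(4) -> c = 18; heap: [0-12 ALLOC][13-17 ALLOC][18-21 ALLOC][22-25 FREE]
Op 6: b = realloc(b, 6) -> NULL (b unchanged); heap: [0-12 ALLOC][13-17 ALLOC][18-21 ALLOC][22-25 FREE]
malloc(1): first-fit scan over [0-12 ALLOC][13-17 ALLOC][18-21 ALLOC][22-25 FREE] -> 22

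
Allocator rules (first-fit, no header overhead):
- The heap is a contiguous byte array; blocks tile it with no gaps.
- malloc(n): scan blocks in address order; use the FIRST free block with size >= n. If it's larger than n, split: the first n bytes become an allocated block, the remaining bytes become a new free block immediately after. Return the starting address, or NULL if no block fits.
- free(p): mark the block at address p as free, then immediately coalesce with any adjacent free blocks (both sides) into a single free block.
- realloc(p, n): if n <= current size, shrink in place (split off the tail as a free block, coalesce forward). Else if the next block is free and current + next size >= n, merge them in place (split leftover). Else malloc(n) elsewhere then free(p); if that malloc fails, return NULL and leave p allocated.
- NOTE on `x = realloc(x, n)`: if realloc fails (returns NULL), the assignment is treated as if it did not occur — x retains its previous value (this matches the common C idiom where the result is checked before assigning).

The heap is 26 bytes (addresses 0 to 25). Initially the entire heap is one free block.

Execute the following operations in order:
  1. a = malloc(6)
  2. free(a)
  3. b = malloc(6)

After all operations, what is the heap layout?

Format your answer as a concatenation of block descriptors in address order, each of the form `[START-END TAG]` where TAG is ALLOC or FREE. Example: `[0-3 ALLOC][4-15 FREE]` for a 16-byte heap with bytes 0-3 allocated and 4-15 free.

Answer: [0-5 ALLOC][6-25 FREE]

Derivation:
Op 1: a = malloc(6) -> a = 0; heap: [0-5 ALLOC][6-25 FREE]
Op 2: free(a) -> (freed a); heap: [0-25 FREE]
Op 3: b = malloc(6) -> b = 0; heap: [0-5 ALLOC][6-25 FREE]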